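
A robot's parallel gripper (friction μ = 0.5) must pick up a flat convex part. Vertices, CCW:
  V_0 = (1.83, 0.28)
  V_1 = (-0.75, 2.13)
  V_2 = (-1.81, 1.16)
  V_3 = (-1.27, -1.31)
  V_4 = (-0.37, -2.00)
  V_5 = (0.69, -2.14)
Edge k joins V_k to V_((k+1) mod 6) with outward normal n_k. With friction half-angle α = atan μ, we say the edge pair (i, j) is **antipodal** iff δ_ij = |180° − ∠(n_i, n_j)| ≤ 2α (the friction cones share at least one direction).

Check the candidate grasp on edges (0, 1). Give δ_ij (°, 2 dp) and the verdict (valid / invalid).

δ = 101.90°, invalid

α = atan 0.5 = 26.57°;  2α = 53.13°
edge 0: e_0 = (-2.58, +1.85);  n_0 = (+0.5827, +0.8127)
edge 1: e_1 = (-1.06, -0.97);  n_1 = (-0.6751, +0.7377)
∠(n_0, n_1) = 78.10°
δ = |180° − 78.10°| = 101.90°
101.90° > 2α = 53.13°  →  invalid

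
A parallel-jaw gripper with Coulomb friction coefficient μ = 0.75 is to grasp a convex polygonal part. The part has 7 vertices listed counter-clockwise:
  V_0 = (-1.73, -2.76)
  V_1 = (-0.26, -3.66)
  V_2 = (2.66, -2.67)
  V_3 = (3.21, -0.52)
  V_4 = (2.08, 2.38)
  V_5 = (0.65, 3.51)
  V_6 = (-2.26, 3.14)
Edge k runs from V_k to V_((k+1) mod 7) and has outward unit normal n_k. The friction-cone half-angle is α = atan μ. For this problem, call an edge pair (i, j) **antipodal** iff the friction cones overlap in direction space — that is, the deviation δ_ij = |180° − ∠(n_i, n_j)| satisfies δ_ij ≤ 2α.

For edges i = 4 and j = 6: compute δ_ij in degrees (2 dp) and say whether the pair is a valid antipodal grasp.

α = atan 0.75 = 36.87°;  2α = 73.74°
edge 4: e_4 = (-1.43, +1.13);  n_4 = (+0.6200, +0.7846)
edge 6: e_6 = (+0.53, -5.90);  n_6 = (-0.9960, -0.0895)
∠(n_4, n_6) = 133.45°
δ = |180° − 133.45°| = 46.55°
46.55° ≤ 2α = 73.74°  →  valid

δ = 46.55°, valid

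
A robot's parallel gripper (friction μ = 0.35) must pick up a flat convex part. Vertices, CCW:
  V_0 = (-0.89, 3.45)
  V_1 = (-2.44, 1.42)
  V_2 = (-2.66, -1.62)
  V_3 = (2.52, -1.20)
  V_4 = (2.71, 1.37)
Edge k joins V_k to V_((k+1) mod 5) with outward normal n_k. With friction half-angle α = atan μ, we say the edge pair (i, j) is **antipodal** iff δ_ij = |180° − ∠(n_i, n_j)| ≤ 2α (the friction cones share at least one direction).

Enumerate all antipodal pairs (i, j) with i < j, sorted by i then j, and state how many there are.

α = atan 0.35 = 19.29°;  2α = 38.58°
n_0 = (-0.7948, +0.6069)
n_1 = (-0.9974, +0.0722)
n_2 = (+0.0808, -0.9967)
n_3 = (+0.9973, -0.0737)
n_4 = (+0.5003, +0.8659)
  (0,1): δ = 146.78°  ·
  (0,2): δ = 48.00°  ·
  (0,3): δ = 33.14°  ✓
  (0,4): δ = 97.35°  ·
  (1,2): δ = 81.23°  ·
  (1,3): δ = 0.09°  ✓
  (1,4): δ = 64.12°  ·
  (2,3): δ = 98.86°  ·
  (2,4): δ = 34.65°  ✓
  (3,4): δ = 115.79°  ·
antipodal pairs: 3

count = 3; pairs: (0,3), (1,3), (2,4)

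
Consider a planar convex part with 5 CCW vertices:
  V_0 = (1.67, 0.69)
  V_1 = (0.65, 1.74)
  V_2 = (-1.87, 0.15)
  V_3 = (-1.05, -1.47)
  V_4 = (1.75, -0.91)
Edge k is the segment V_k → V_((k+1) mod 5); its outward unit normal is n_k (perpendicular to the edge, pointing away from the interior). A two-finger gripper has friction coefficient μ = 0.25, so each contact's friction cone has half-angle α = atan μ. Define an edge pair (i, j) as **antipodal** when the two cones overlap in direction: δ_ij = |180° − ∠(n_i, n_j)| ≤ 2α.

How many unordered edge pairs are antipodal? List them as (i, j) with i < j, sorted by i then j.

count = 3; pairs: (0,2), (1,3), (2,4)

α = atan 0.25 = 14.04°;  2α = 28.07°
n_0 = (+0.7173, +0.6968)
n_1 = (-0.5336, +0.8457)
n_2 = (-0.8922, -0.4516)
n_3 = (+0.1961, -0.9806)
n_4 = (+0.9988, +0.0499)
  (0,1): δ = 101.92°  ·
  (0,2): δ = 17.32°  ✓
  (0,3): δ = 57.14°  ·
  (0,4): δ = 138.69°  ·
  (1,2): δ = 95.40°  ·
  (1,3): δ = 20.94°  ✓
  (1,4): δ = 60.61°  ·
  (2,3): δ = 105.54°  ·
  (2,4): δ = 23.98°  ✓
  (3,4): δ = 98.45°  ·
antipodal pairs: 3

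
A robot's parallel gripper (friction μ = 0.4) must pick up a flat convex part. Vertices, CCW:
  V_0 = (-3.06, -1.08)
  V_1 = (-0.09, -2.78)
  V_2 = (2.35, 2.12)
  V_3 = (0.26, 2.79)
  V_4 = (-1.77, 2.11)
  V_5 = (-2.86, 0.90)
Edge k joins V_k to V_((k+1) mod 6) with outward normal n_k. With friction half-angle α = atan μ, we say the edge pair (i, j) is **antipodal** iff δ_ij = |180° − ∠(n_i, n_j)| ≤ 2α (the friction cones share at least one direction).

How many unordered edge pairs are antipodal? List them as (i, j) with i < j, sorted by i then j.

count = 3; pairs: (0,2), (1,4), (1,5)

α = atan 0.4 = 21.80°;  2α = 43.60°
n_0 = (-0.4968, -0.8679)
n_1 = (+0.8952, -0.4458)
n_2 = (+0.3053, +0.9523)
n_3 = (-0.3176, +0.9482)
n_4 = (-0.7430, +0.6693)
n_5 = (-0.9949, +0.1005)
  (0,1): δ = 86.69°  ·
  (0,2): δ = 12.01°  ✓
  (0,3): δ = 48.31°  ·
  (0,4): δ = 77.77°  ·
  (0,5): δ = 114.02°  ·
  (1,2): δ = 81.30°  ·
  (1,3): δ = 45.01°  ·
  (1,4): δ = 15.54°  ✓
  (1,5): δ = 20.70°  ✓
  (2,3): δ = 143.71°  ·
  (2,4): δ = 114.24°  ·
  (2,5): δ = 77.99°  ·
  (3,4): δ = 150.53°  ·
  (3,5): δ = 114.29°  ·
  (4,5): δ = 143.75°  ·
antipodal pairs: 3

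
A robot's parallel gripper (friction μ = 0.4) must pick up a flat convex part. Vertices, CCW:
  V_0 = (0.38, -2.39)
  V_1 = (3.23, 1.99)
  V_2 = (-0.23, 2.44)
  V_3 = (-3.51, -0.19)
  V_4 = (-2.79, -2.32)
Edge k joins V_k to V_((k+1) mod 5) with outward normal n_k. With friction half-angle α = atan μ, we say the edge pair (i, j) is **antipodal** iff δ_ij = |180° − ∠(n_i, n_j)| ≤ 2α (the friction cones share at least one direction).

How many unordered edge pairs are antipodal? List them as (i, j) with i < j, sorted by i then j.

α = atan 0.4 = 21.80°;  2α = 43.60°
n_0 = (+0.8382, -0.5454)
n_1 = (+0.1290, +0.9916)
n_2 = (-0.6256, +0.7802)
n_3 = (-0.9473, -0.3202)
n_4 = (-0.0221, -0.9998)
  (0,1): δ = 64.36°  ·
  (0,2): δ = 18.22°  ✓
  (0,3): δ = 51.73°  ·
  (0,4): δ = 121.79°  ·
  (1,2): δ = 133.87°  ·
  (1,3): δ = 63.91°  ·
  (1,4): δ = 6.15°  ✓
  (2,3): δ = 110.05°  ·
  (2,4): δ = 39.99°  ✓
  (3,4): δ = 109.94°  ·
antipodal pairs: 3

count = 3; pairs: (0,2), (1,4), (2,4)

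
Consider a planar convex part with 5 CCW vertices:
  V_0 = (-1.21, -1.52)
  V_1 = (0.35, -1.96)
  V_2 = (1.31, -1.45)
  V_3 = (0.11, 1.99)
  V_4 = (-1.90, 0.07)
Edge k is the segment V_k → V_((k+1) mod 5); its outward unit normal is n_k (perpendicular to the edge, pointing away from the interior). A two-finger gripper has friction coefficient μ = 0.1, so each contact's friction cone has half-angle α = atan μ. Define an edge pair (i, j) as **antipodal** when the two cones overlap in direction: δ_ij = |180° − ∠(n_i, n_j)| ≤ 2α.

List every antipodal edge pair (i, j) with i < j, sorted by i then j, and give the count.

count = 1; pairs: (2,4)

α = atan 0.1 = 5.71°;  2α = 11.42°
n_0 = (-0.2715, -0.9624)
n_1 = (+0.4692, -0.8831)
n_2 = (+0.9442, +0.3294)
n_3 = (-0.6907, +0.7231)
n_4 = (-0.9173, -0.3981)
  (0,1): δ = 136.27°  ·
  (0,2): δ = 55.02°  ·
  (0,3): δ = 59.44°  ·
  (0,4): δ = 129.21°  ·
  (1,2): δ = 98.75°  ·
  (1,3): δ = 15.71°  ·
  (1,4): δ = 85.48°  ·
  (2,3): δ = 65.54°  ·
  (2,4): δ = 4.23°  ✓
  (3,4): δ = 110.23°  ·
antipodal pairs: 1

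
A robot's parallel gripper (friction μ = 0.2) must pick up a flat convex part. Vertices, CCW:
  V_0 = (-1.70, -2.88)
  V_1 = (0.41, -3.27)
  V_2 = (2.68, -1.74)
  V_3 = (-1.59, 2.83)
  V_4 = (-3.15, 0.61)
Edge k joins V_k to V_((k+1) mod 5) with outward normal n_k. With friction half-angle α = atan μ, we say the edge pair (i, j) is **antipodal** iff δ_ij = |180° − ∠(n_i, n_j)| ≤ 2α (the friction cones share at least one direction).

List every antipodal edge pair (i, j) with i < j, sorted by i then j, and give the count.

count = 2; pairs: (1,3), (2,4)

α = atan 0.2 = 11.31°;  2α = 22.62°
n_0 = (-0.1818, -0.9833)
n_1 = (+0.5589, -0.8292)
n_2 = (+0.7307, +0.6827)
n_3 = (-0.8182, +0.5749)
n_4 = (-0.9235, -0.3837)
  (0,1): δ = 135.55°  ·
  (0,2): δ = 36.47°  ·
  (0,3): δ = 65.38°  ·
  (0,4): δ = 123.03°  ·
  (1,2): δ = 80.92°  ·
  (1,3): δ = 20.92°  ✓
  (1,4): δ = 78.58°  ·
  (2,3): δ = 78.15°  ·
  (2,4): δ = 20.49°  ✓
  (3,4): δ = 122.34°  ·
antipodal pairs: 2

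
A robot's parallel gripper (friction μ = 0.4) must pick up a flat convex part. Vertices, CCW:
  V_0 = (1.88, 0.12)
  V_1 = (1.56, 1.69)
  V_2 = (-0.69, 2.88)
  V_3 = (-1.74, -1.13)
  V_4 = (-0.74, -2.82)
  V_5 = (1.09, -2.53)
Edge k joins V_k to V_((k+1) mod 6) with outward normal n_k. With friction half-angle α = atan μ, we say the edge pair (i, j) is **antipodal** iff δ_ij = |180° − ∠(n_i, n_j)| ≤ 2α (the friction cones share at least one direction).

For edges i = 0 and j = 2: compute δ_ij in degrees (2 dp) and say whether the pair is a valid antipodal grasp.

α = atan 0.4 = 21.80°;  2α = 43.60°
edge 0: e_0 = (-0.32, +1.57);  n_0 = (+0.9799, +0.1997)
edge 2: e_2 = (-1.05, -4.01);  n_2 = (-0.9674, +0.2533)
∠(n_0, n_2) = 153.81°
δ = |180° − 153.81°| = 26.19°
26.19° ≤ 2α = 43.60°  →  valid

δ = 26.19°, valid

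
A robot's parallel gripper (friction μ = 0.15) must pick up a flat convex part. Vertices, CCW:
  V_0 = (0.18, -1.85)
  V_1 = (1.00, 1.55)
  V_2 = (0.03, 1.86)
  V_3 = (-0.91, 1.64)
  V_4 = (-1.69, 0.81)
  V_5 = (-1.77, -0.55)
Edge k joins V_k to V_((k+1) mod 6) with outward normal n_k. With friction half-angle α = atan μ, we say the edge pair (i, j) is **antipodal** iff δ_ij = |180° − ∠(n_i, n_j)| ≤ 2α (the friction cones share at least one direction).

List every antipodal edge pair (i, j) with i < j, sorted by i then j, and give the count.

count = 2; pairs: (0,4), (1,5)

α = atan 0.15 = 8.53°;  2α = 17.06°
n_0 = (+0.9721, -0.2345)
n_1 = (+0.3044, +0.9525)
n_2 = (-0.2279, +0.9737)
n_3 = (-0.7287, +0.6848)
n_4 = (-0.9983, +0.0587)
n_5 = (-0.5547, -0.8321)
  (0,1): δ = 94.16°  ·
  (0,2): δ = 63.27°  ·
  (0,3): δ = 29.66°  ·
  (0,4): δ = 10.19°  ✓
  (0,5): δ = 69.87°  ·
  (1,2): δ = 149.10°  ·
  (1,3): δ = 115.50°  ·
  (1,4): δ = 75.64°  ·
  (1,5): δ = 15.97°  ✓
  (2,3): δ = 146.39°  ·
  (2,4): δ = 106.54°  ·
  (2,5): δ = 46.86°  ·
  (3,4): δ = 140.15°  ·
  (3,5): δ = 80.47°  ·
  (4,5): δ = 120.32°  ·
antipodal pairs: 2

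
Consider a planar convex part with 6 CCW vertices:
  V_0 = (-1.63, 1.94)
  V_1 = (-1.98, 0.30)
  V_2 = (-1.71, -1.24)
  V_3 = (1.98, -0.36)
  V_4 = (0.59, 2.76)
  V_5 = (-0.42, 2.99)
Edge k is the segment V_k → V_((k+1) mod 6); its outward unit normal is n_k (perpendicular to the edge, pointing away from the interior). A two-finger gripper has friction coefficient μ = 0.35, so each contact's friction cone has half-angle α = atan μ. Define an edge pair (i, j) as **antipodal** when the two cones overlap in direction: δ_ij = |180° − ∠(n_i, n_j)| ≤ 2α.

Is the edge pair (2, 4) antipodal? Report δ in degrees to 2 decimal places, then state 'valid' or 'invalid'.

δ = 26.24°, valid

α = atan 0.35 = 19.29°;  2α = 38.58°
edge 2: e_2 = (+3.69, +0.88);  n_2 = (+0.2320, -0.9727)
edge 4: e_4 = (-1.01, +0.23);  n_4 = (+0.2220, +0.9750)
∠(n_2, n_4) = 153.76°
δ = |180° − 153.76°| = 26.24°
26.24° ≤ 2α = 38.58°  →  valid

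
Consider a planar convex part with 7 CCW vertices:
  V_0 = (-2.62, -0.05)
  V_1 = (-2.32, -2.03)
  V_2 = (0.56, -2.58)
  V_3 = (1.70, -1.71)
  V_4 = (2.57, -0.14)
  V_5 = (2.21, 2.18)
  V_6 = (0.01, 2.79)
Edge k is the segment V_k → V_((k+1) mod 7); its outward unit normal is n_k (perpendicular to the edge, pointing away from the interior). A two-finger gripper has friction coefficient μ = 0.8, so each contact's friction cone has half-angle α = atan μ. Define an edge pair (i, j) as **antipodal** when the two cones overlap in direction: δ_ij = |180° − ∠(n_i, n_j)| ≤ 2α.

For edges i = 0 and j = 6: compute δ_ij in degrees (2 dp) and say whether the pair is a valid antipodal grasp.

δ = 128.58°, invalid

α = atan 0.8 = 38.66°;  2α = 77.32°
edge 0: e_0 = (+0.30, -1.98);  n_0 = (-0.9887, -0.1498)
edge 6: e_6 = (-2.63, -2.84);  n_6 = (-0.7337, +0.6795)
∠(n_0, n_6) = 51.42°
δ = |180° − 51.42°| = 128.58°
128.58° > 2α = 77.32°  →  invalid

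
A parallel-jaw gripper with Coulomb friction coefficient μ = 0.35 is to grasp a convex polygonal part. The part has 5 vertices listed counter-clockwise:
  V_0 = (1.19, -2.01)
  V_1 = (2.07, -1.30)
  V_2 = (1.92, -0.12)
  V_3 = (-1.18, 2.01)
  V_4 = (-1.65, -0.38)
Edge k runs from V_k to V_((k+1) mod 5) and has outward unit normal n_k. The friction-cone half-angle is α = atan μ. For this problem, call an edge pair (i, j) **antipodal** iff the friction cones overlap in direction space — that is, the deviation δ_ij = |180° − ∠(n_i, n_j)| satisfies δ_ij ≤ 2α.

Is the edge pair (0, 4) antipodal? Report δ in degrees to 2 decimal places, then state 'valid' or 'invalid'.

δ = 111.25°, invalid

α = atan 0.35 = 19.29°;  2α = 38.58°
edge 0: e_0 = (+0.88, +0.71);  n_0 = (+0.6279, -0.7783)
edge 4: e_4 = (+2.84, -1.63);  n_4 = (-0.4978, -0.8673)
∠(n_0, n_4) = 68.75°
δ = |180° − 68.75°| = 111.25°
111.25° > 2α = 38.58°  →  invalid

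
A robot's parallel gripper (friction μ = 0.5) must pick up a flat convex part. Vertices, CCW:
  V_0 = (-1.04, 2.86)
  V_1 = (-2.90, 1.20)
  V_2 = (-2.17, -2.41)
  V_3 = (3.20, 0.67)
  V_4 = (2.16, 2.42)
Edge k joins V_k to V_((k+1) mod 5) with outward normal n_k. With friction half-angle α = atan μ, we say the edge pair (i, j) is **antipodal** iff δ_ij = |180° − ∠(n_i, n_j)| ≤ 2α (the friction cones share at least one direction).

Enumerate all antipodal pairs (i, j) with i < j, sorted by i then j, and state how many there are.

count = 3; pairs: (0,2), (1,3), (2,4)

α = atan 0.5 = 26.57°;  2α = 53.13°
n_0 = (-0.6659, +0.7461)
n_1 = (-0.9802, -0.1982)
n_2 = (+0.4975, -0.8674)
n_3 = (+0.8597, +0.5109)
n_4 = (+0.1362, +0.9907)
  (0,1): δ = 120.32°  ·
  (0,2): δ = 11.91°  ✓
  (0,3): δ = 78.97°  ·
  (0,4): δ = 130.42°  ·
  (1,2): δ = 71.60°  ·
  (1,3): δ = 19.29°  ✓
  (1,4): δ = 70.74°  ·
  (2,3): δ = 89.11°  ·
  (2,4): δ = 37.67°  ✓
  (3,4): δ = 128.55°  ·
antipodal pairs: 3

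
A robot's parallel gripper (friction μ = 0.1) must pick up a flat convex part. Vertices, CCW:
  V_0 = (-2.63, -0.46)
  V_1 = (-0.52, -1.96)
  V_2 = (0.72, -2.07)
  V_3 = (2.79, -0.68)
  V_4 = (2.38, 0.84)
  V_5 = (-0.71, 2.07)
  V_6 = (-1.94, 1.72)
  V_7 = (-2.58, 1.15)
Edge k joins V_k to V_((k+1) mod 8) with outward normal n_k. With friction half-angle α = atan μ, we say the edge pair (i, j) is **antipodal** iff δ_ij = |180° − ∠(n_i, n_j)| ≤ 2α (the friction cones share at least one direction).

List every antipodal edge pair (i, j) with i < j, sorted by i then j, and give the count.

count = 1; pairs: (2,6)

α = atan 0.1 = 5.71°;  2α = 11.42°
n_0 = (-0.5794, -0.8150)
n_1 = (-0.0884, -0.9961)
n_2 = (+0.5575, -0.8302)
n_3 = (+0.9655, +0.2604)
n_4 = (+0.3698, +0.9291)
n_5 = (-0.2737, +0.9618)
n_6 = (-0.6651, +0.7468)
n_7 = (-0.9995, +0.0310)
  (0,1): δ = 149.66°  ·
  (0,2): δ = 110.71°  ·
  (0,3): δ = 39.50°  ·
  (0,4): δ = 13.70°  ·
  (0,5): δ = 51.29°  ·
  (0,6): δ = 77.10°  ·
  (0,7): δ = 123.63°  ·
  (1,2): δ = 141.05°  ·
  (1,3): δ = 69.84°  ·
  (1,4): δ = 16.64°  ·
  (1,5): δ = 20.95°  ·
  (1,6): δ = 46.76°  ·
  (1,7): δ = 93.29°  ·
  (2,3): δ = 108.79°  ·
  (2,4): δ = 55.59°  ·
  (2,5): δ = 18.00°  ·
  (2,6): δ = 7.81°  ✓
  (2,7): δ = 54.34°  ·
  (3,4): δ = 126.80°  ·
  (3,5): δ = 89.21°  ·
  (3,6): δ = 63.41°  ·
  (3,7): δ = 16.87°  ·
  (4,5): δ = 142.41°  ·
  (4,6): δ = 116.61°  ·
  (4,7): δ = 70.07°  ·
  (5,6): δ = 154.19°  ·
  (5,7): δ = 107.66°  ·
  (6,7): δ = 133.47°  ·
antipodal pairs: 1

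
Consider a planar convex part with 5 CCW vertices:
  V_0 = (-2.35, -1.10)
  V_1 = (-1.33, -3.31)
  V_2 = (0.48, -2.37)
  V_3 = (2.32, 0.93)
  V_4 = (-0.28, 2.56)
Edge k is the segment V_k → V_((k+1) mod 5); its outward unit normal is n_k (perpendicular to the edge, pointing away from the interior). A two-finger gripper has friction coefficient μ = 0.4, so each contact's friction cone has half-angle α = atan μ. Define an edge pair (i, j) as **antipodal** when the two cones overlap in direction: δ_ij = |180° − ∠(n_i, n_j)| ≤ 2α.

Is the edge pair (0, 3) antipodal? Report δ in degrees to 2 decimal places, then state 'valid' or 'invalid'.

α = atan 0.4 = 21.80°;  2α = 43.60°
edge 0: e_0 = (+1.02, -2.21);  n_0 = (-0.9080, -0.4191)
edge 3: e_3 = (-2.60, +1.63);  n_3 = (+0.5312, +0.8473)
∠(n_0, n_3) = 146.86°
δ = |180° − 146.86°| = 33.14°
33.14° ≤ 2α = 43.60°  →  valid

δ = 33.14°, valid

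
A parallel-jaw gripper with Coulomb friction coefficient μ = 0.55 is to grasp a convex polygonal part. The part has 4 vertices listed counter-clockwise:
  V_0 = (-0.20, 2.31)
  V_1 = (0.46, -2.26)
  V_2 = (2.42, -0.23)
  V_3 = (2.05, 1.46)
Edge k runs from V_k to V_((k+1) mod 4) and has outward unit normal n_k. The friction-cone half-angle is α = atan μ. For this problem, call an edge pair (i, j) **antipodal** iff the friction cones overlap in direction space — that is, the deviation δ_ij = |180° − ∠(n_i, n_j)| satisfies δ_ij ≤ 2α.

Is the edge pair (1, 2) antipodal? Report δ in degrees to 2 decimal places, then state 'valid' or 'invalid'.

α = atan 0.55 = 28.81°;  2α = 57.62°
edge 1: e_1 = (+1.96, +2.03);  n_1 = (+0.7194, -0.6946)
edge 2: e_2 = (-0.37, +1.69);  n_2 = (+0.9769, +0.2139)
∠(n_1, n_2) = 56.34°
δ = |180° − 56.34°| = 123.66°
123.66° > 2α = 57.62°  →  invalid

δ = 123.66°, invalid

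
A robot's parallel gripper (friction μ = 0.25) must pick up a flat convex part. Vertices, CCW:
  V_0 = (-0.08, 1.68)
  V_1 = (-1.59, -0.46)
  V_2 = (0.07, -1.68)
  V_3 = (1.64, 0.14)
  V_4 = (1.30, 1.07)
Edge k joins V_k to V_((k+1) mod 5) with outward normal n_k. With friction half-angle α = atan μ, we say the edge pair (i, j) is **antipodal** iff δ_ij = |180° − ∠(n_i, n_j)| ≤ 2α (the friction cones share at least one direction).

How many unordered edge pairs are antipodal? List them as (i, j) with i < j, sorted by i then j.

count = 2; pairs: (0,2), (1,4)

α = atan 0.25 = 14.04°;  2α = 28.07°
n_0 = (-0.8171, +0.5765)
n_1 = (-0.5922, -0.8058)
n_2 = (+0.7572, -0.6532)
n_3 = (+0.9392, +0.3434)
n_4 = (+0.4043, +0.9146)
  (0,1): δ = 91.11°  ·
  (0,2): δ = 5.58°  ✓
  (0,3): δ = 55.29°  ·
  (0,4): δ = 101.36°  ·
  (1,2): δ = 94.47°  ·
  (1,3): δ = 33.60°  ·
  (1,4): δ = 12.47°  ✓
  (2,3): δ = 119.14°  ·
  (2,4): δ = 73.06°  ·
  (3,4): δ = 133.93°  ·
antipodal pairs: 2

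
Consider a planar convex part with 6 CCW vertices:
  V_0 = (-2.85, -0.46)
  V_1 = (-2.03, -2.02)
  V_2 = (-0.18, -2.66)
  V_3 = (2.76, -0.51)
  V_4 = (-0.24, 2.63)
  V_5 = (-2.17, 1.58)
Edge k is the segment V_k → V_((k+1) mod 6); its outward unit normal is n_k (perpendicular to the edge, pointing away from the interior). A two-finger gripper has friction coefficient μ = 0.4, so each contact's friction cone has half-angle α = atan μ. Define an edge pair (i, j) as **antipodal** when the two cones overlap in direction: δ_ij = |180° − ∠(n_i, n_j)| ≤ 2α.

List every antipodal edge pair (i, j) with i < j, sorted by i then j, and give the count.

count = 4; pairs: (0,3), (1,3), (2,4), (2,5)

α = atan 0.4 = 21.80°;  2α = 43.60°
n_0 = (-0.8852, -0.4653)
n_1 = (-0.3269, -0.9450)
n_2 = (+0.5903, -0.8072)
n_3 = (+0.7230, +0.6908)
n_4 = (-0.4779, +0.8784)
n_5 = (-0.9487, +0.3162)
  (0,1): δ = 136.81°  ·
  (0,2): δ = 81.55°  ·
  (0,3): δ = 15.97°  ✓
  (0,4): δ = 90.82°  ·
  (0,5): δ = 133.84°  ·
  (1,2): δ = 124.74°  ·
  (1,3): δ = 27.22°  ✓
  (1,4): δ = 47.63°  ·
  (1,5): δ = 90.65°  ·
  (2,3): δ = 82.48°  ·
  (2,4): δ = 7.63°  ✓
  (2,5): δ = 35.39°  ✓
  (3,4): δ = 105.15°  ·
  (3,5): δ = 62.13°  ·
  (4,5): δ = 136.98°  ·
antipodal pairs: 4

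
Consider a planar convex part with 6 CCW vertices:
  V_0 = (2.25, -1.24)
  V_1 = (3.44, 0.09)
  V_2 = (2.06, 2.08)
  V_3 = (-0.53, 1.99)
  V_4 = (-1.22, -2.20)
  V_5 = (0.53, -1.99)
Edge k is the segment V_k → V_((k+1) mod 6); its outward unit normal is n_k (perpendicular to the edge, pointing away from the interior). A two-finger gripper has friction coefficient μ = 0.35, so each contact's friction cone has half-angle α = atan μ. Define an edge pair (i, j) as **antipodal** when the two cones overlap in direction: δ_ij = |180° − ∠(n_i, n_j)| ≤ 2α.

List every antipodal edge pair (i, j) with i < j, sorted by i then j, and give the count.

count = 3; pairs: (0,3), (2,4), (2,5)

α = atan 0.35 = 19.29°;  2α = 38.58°
n_0 = (+0.7452, -0.6668)
n_1 = (+0.8217, +0.5699)
n_2 = (-0.0347, +0.9994)
n_3 = (-0.9867, +0.1625)
n_4 = (+0.1191, -0.9929)
n_5 = (+0.3997, -0.9166)
  (0,1): δ = 103.44°  ·
  (0,2): δ = 46.19°  ·
  (0,3): δ = 32.47°  ✓
  (0,4): δ = 138.66°  ·
  (0,5): δ = 155.38°  ·
  (1,2): δ = 122.75°  ·
  (1,3): δ = 44.09°  ·
  (1,4): δ = 62.10°  ·
  (1,5): δ = 78.82°  ·
  (2,3): δ = 101.34°  ·
  (2,4): δ = 4.85°  ✓
  (2,5): δ = 21.57°  ✓
  (3,4): δ = 73.81°  ·
  (3,5): δ = 57.09°  ·
  (4,5): δ = 163.28°  ·
antipodal pairs: 3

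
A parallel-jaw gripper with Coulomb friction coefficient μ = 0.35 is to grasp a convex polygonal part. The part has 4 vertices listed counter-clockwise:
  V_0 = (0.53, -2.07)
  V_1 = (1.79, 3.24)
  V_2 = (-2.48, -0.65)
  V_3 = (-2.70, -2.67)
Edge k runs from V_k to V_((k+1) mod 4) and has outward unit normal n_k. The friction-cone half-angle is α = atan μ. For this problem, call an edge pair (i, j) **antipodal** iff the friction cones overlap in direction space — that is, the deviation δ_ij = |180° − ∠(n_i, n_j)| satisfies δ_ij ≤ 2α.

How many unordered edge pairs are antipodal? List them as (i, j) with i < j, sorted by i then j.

α = atan 0.35 = 19.29°;  2α = 38.58°
n_0 = (+0.9730, -0.2309)
n_1 = (-0.6734, +0.7392)
n_2 = (-0.9941, +0.1083)
n_3 = (+0.1826, -0.9832)
  (0,1): δ = 34.32°  ✓
  (0,2): δ = 7.13°  ✓
  (0,3): δ = 113.87°  ·
  (1,2): δ = 138.55°  ·
  (1,3): δ = 31.81°  ✓
  (2,3): δ = 73.26°  ·
antipodal pairs: 3

count = 3; pairs: (0,1), (0,2), (1,3)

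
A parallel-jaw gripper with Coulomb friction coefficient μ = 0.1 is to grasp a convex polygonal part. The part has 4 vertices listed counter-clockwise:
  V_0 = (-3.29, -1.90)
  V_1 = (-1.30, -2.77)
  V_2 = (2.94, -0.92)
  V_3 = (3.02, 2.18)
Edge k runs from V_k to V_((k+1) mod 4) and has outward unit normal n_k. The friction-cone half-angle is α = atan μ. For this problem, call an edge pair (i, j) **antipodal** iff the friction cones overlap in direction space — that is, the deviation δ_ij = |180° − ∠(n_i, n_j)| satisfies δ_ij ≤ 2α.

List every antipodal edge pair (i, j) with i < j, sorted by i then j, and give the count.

count = 1; pairs: (1,3)

α = atan 0.1 = 5.71°;  2α = 11.42°
n_0 = (-0.4006, -0.9163)
n_1 = (+0.3999, -0.9166)
n_2 = (+0.9997, -0.0258)
n_3 = (-0.5430, +0.8397)
  (0,1): δ = 132.81°  ·
  (0,2): δ = 67.86°  ·
  (0,3): δ = 56.50°  ·
  (1,2): δ = 115.05°  ·
  (1,3): δ = 9.31°  ✓
  (2,3): δ = 55.64°  ·
antipodal pairs: 1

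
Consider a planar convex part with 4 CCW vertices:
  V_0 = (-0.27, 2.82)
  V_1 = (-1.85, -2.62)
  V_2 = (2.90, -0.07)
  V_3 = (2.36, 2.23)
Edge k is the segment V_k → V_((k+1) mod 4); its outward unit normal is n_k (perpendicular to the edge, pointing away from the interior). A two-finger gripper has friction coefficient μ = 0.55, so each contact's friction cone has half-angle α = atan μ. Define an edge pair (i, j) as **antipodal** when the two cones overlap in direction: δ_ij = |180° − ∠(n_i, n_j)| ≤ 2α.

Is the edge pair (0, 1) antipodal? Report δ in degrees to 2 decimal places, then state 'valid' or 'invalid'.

α = atan 0.55 = 28.81°;  2α = 57.62°
edge 0: e_0 = (-1.58, -5.44);  n_0 = (-0.9603, +0.2789)
edge 1: e_1 = (+4.75, +2.55);  n_1 = (+0.4730, -0.8811)
∠(n_0, n_1) = 134.42°
δ = |180° − 134.42°| = 45.58°
45.58° ≤ 2α = 57.62°  →  valid

δ = 45.58°, valid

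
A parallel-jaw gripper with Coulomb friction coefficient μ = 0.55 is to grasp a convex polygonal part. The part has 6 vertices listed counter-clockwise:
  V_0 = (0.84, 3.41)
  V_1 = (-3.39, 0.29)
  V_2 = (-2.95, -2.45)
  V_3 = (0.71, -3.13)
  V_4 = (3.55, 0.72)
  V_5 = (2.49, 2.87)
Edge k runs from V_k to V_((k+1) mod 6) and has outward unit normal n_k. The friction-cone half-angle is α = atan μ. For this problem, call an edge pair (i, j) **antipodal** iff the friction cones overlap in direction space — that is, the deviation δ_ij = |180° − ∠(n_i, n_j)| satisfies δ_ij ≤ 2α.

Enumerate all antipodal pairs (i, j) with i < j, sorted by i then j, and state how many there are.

α = atan 0.55 = 28.81°;  2α = 57.62°
n_0 = (-0.5936, +0.8048)
n_1 = (-0.9874, -0.1586)
n_2 = (-0.1827, -0.9832)
n_3 = (+0.8047, -0.5936)
n_4 = (+0.8969, +0.4422)
n_5 = (+0.3110, +0.9504)
  (0,1): δ = 117.29°  ·
  (0,2): δ = 46.94°  ✓
  (0,3): δ = 17.17°  ✓
  (0,4): δ = 79.83°  ·
  (0,5): δ = 125.47°  ·
  (1,2): δ = 109.65°  ·
  (1,3): δ = 45.54°  ✓
  (1,4): δ = 17.12°  ✓
  (1,5): δ = 62.76°  ·
  (2,3): δ = 115.89°  ·
  (2,4): δ = 53.23°  ✓
  (2,5): δ = 7.60°  ✓
  (3,4): δ = 117.34°  ·
  (3,5): δ = 71.71°  ·
  (4,5): δ = 134.37°  ·
antipodal pairs: 6

count = 6; pairs: (0,2), (0,3), (1,3), (1,4), (2,4), (2,5)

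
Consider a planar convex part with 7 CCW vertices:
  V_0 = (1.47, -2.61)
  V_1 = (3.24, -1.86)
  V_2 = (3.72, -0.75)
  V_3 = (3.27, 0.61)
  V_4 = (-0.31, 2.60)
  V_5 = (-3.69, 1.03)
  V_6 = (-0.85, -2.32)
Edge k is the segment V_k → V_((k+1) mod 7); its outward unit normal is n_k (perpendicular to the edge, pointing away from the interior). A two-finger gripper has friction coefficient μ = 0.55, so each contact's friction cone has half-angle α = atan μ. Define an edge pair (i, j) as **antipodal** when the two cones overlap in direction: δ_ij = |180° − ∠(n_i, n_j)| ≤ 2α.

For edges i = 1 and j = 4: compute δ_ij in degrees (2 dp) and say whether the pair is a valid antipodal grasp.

δ = 41.70°, valid

α = atan 0.55 = 28.81°;  2α = 57.62°
edge 1: e_1 = (+0.48, +1.11);  n_1 = (+0.9179, -0.3969)
edge 4: e_4 = (-3.38, -1.57);  n_4 = (-0.4213, +0.9069)
∠(n_1, n_4) = 138.30°
δ = |180° − 138.30°| = 41.70°
41.70° ≤ 2α = 57.62°  →  valid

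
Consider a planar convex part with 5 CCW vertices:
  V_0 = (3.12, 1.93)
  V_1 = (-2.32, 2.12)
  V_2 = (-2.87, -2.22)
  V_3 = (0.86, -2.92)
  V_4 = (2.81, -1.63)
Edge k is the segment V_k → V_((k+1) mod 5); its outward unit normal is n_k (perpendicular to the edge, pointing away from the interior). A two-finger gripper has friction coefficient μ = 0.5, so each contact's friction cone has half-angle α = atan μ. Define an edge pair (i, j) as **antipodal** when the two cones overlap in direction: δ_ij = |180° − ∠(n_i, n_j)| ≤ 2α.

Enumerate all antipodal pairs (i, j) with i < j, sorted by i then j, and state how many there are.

count = 4; pairs: (0,2), (0,3), (1,3), (1,4)

α = atan 0.5 = 26.57°;  2α = 53.13°
n_0 = (+0.0349, +0.9994)
n_1 = (-0.9921, +0.1257)
n_2 = (-0.1844, -0.9828)
n_3 = (+0.5517, -0.8340)
n_4 = (+0.9962, -0.0868)
  (0,1): δ = 95.22°  ·
  (0,2): δ = 8.63°  ✓
  (0,3): δ = 35.49°  ✓
  (0,4): δ = 87.02°  ·
  (1,2): δ = 93.41°  ·
  (1,3): δ = 49.29°  ✓
  (1,4): δ = 2.25°  ✓
  (2,3): δ = 135.88°  ·
  (2,4): δ = 84.35°  ·
  (3,4): δ = 128.46°  ·
antipodal pairs: 4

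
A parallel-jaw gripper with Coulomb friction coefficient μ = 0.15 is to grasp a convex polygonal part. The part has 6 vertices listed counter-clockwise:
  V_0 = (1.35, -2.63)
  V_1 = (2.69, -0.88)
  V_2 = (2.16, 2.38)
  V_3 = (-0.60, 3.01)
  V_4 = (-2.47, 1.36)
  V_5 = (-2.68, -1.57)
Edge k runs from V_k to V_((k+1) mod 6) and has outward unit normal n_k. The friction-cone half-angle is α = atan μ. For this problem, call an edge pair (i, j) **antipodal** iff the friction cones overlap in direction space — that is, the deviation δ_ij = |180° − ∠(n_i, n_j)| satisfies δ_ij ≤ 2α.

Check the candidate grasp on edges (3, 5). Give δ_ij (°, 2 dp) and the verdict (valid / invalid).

α = atan 0.15 = 8.53°;  2α = 17.06°
edge 3: e_3 = (-1.87, -1.65);  n_3 = (-0.6616, +0.7498)
edge 5: e_5 = (+4.03, -1.06);  n_5 = (-0.2544, -0.9671)
∠(n_3, n_5) = 123.84°
δ = |180° − 123.84°| = 56.16°
56.16° > 2α = 17.06°  →  invalid

δ = 56.16°, invalid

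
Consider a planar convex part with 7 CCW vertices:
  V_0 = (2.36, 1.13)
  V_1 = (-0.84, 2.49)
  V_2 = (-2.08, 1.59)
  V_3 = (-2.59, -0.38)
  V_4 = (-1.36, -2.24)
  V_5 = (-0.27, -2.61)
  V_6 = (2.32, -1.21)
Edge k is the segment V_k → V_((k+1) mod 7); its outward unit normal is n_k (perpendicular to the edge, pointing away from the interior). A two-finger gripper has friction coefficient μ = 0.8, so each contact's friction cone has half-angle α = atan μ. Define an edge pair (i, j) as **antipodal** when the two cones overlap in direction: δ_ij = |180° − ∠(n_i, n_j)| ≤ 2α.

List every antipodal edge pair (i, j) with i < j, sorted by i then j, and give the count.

count = 10; pairs: (0,3), (0,4), (0,5), (1,4), (1,5), (1,6), (2,5), (2,6), (3,6), (4,6)

α = atan 0.8 = 38.66°;  2α = 77.32°
n_0 = (+0.3911, +0.9203)
n_1 = (-0.5874, +0.8093)
n_2 = (-0.9681, +0.2506)
n_3 = (-0.8341, -0.5516)
n_4 = (-0.3214, -0.9469)
n_5 = (+0.4755, -0.8797)
n_6 = (+0.9999, -0.0171)
  (0,1): δ = 121.00°  ·
  (0,2): δ = 81.49°  ·
  (0,3): δ = 33.50°  ✓
  (0,4): δ = 4.28°  ✓
  (0,5): δ = 51.42°  ✓
  (0,6): δ = 112.05°  ·
  (1,2): δ = 140.49°  ·
  (1,3): δ = 92.50°  ·
  (1,4): δ = 54.72°  ✓
  (1,5): δ = 7.58°  ✓
  (1,6): δ = 53.05°  ✓
  (2,3): δ = 132.01°  ·
  (2,4): δ = 94.24°  ·
  (2,5): δ = 47.09°  ✓
  (2,6): δ = 13.53°  ✓
  (3,4): δ = 142.23°  ·
  (3,5): δ = 95.08°  ·
  (3,6): δ = 34.46°  ✓
  (4,5): δ = 132.86°  ·
  (4,6): δ = 72.23°  ✓
  (5,6): δ = 119.37°  ·
antipodal pairs: 10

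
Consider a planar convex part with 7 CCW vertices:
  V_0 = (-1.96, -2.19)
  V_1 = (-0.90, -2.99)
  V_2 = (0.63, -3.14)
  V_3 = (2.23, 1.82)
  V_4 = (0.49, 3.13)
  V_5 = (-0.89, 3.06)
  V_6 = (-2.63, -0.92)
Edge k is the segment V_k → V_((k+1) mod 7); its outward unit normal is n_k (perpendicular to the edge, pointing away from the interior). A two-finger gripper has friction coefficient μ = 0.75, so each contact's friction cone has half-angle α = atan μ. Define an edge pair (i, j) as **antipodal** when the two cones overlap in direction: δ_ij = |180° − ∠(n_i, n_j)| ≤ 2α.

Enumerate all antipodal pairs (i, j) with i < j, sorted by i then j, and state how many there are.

count = 11; pairs: (0,2), (0,3), (0,4), (1,3), (1,4), (1,5), (2,4), (2,5), (2,6), (3,6), (4,6)

α = atan 0.75 = 36.87°;  2α = 73.74°
n_0 = (-0.6024, -0.7982)
n_1 = (-0.0976, -0.9952)
n_2 = (+0.9517, -0.3070)
n_3 = (+0.6015, +0.7989)
n_4 = (-0.0507, +0.9987)
n_5 = (-0.9163, +0.4006)
n_6 = (-0.8845, -0.4666)
  (0,1): δ = 148.56°  ·
  (0,2): δ = 70.84°  ✓
  (0,3): δ = 0.07°  ✓
  (0,4): δ = 39.95°  ✓
  (0,5): δ = 103.43°  ·
  (0,6): δ = 154.86°  ·
  (1,2): δ = 102.28°  ·
  (1,3): δ = 31.38°  ✓
  (1,4): δ = 8.50°  ✓
  (1,5): δ = 71.99°  ✓
  (1,6): δ = 123.41°  ·
  (2,3): δ = 109.10°  ·
  (2,4): δ = 69.22°  ✓
  (2,5): δ = 5.74°  ✓
  (2,6): δ = 45.69°  ✓
  (3,4): δ = 140.12°  ·
  (3,5): δ = 76.64°  ·
  (3,6): δ = 25.21°  ✓
  (4,5): δ = 116.52°  ·
  (4,6): δ = 65.09°  ✓
  (5,6): δ = 128.57°  ·
antipodal pairs: 11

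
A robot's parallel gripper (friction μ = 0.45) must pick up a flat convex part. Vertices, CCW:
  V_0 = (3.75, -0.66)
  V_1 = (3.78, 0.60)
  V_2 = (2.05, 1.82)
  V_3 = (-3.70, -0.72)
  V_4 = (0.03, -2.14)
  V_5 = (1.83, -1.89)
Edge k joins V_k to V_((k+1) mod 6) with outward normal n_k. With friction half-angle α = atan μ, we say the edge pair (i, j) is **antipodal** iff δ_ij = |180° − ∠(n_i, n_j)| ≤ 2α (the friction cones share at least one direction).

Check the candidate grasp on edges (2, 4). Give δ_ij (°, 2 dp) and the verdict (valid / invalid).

α = atan 0.45 = 24.23°;  2α = 48.46°
edge 2: e_2 = (-5.75, -2.54);  n_2 = (-0.4041, +0.9147)
edge 4: e_4 = (+1.80, +0.25);  n_4 = (+0.1376, -0.9905)
∠(n_2, n_4) = 164.07°
δ = |180° − 164.07°| = 15.93°
15.93° ≤ 2α = 48.46°  →  valid

δ = 15.93°, valid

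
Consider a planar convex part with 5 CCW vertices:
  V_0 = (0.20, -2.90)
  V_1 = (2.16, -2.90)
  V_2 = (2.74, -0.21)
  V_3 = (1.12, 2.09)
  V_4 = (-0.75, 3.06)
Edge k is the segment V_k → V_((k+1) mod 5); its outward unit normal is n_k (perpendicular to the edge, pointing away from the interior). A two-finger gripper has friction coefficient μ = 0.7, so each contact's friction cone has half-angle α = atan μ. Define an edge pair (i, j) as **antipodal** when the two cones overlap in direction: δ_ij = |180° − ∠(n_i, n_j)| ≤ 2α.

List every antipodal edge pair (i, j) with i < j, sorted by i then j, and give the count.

α = atan 0.7 = 34.99°;  2α = 69.98°
n_0 = (+0.0000, -1.0000)
n_1 = (+0.9775, -0.2108)
n_2 = (+0.8176, +0.5758)
n_3 = (+0.4605, +0.8877)
n_4 = (-0.9875, -0.1574)
  (0,1): δ = 102.17°  ·
  (0,2): δ = 54.84°  ✓
  (0,3): δ = 27.42°  ✓
  (0,4): δ = 99.06°  ·
  (1,2): δ = 132.67°  ·
  (1,3): δ = 105.25°  ·
  (1,4): δ = 21.22°  ✓
  (2,3): δ = 152.58°  ·
  (2,4): δ = 26.10°  ✓
  (3,4): δ = 53.53°  ✓
antipodal pairs: 5

count = 5; pairs: (0,2), (0,3), (1,4), (2,4), (3,4)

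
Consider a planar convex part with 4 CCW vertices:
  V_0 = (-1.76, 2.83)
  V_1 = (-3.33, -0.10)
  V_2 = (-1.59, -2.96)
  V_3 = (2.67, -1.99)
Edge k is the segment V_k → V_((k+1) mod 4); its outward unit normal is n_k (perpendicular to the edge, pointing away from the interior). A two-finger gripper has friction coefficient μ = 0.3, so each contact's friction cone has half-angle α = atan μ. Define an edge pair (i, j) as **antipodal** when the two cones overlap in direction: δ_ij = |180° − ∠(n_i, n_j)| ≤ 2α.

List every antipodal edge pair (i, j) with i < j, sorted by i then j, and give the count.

count = 1; pairs: (1,3)

α = atan 0.3 = 16.70°;  2α = 33.40°
n_0 = (-0.8814, +0.4723)
n_1 = (-0.8543, -0.5198)
n_2 = (+0.2220, -0.9750)
n_3 = (+0.7363, +0.6767)
  (0,1): δ = 120.50°  ·
  (0,2): δ = 48.99°  ·
  (0,3): δ = 70.77°  ·
  (1,2): δ = 108.49°  ·
  (1,3): δ = 11.27°  ✓
  (2,3): δ = 60.24°  ·
antipodal pairs: 1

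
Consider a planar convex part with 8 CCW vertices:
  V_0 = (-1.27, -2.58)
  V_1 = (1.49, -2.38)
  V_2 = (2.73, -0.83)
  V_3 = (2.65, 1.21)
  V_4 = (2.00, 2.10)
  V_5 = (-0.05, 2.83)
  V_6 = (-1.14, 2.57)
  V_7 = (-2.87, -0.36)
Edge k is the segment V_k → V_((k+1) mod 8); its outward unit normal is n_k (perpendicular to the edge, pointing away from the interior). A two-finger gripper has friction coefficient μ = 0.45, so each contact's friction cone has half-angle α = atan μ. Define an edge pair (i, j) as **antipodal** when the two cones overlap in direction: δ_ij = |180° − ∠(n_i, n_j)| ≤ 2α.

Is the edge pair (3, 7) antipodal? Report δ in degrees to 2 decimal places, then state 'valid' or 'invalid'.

α = atan 0.45 = 24.23°;  2α = 48.46°
edge 3: e_3 = (-0.65, +0.89);  n_3 = (+0.8076, +0.5898)
edge 7: e_7 = (+1.60, -2.22);  n_7 = (-0.8113, -0.5847)
∠(n_3, n_7) = 179.64°
δ = |180° − 179.64°| = 0.36°
0.36° ≤ 2α = 48.46°  →  valid

δ = 0.36°, valid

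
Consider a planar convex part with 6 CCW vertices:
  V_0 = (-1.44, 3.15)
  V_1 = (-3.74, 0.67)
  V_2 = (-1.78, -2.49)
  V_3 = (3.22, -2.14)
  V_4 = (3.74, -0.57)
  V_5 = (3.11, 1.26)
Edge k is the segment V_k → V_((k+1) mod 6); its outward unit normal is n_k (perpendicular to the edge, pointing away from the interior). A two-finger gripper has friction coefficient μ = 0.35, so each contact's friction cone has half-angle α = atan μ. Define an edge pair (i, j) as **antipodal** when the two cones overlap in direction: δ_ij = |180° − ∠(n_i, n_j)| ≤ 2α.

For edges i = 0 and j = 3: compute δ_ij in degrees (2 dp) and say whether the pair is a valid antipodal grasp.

δ = 24.52°, valid

α = atan 0.35 = 19.29°;  2α = 38.58°
edge 0: e_0 = (-2.30, -2.48);  n_0 = (-0.7332, +0.6800)
edge 3: e_3 = (+0.52, +1.57);  n_3 = (+0.9493, -0.3144)
∠(n_0, n_3) = 155.48°
δ = |180° − 155.48°| = 24.52°
24.52° ≤ 2α = 38.58°  →  valid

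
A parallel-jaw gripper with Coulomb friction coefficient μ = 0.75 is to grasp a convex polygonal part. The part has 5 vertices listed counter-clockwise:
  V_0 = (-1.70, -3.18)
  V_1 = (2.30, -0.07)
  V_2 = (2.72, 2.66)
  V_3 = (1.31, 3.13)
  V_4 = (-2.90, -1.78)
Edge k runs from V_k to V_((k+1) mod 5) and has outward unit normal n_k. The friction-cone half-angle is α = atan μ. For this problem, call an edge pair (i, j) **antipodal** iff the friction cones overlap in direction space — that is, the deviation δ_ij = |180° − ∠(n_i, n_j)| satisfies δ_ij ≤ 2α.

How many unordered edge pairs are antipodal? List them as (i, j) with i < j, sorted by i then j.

count = 5; pairs: (0,2), (0,3), (1,3), (1,4), (2,4)

α = atan 0.75 = 36.87°;  2α = 73.74°
n_0 = (+0.6138, -0.7895)
n_1 = (+0.9884, -0.1521)
n_2 = (+0.3162, +0.9487)
n_3 = (-0.7591, +0.6509)
n_4 = (-0.7593, -0.6508)
  (0,1): δ = 136.61°  ·
  (0,2): δ = 56.30°  ✓
  (0,3): δ = 11.52°  ✓
  (0,4): δ = 92.74°  ·
  (1,2): δ = 99.69°  ·
  (1,3): δ = 31.86°  ✓
  (1,4): δ = 49.35°  ✓
  (2,3): δ = 112.18°  ·
  (2,4): δ = 30.96°  ✓
  (3,4): δ = 98.79°  ·
antipodal pairs: 5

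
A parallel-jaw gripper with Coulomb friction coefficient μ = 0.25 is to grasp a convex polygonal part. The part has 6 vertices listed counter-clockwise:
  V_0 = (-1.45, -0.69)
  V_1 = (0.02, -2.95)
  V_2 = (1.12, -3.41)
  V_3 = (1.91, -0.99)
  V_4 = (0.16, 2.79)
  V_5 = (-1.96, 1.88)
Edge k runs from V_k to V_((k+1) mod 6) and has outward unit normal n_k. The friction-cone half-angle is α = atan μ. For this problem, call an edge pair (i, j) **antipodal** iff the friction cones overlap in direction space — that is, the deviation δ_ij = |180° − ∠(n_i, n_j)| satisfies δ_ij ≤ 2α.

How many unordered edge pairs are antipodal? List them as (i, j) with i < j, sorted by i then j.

count = 2; pairs: (0,3), (3,5)

α = atan 0.25 = 14.04°;  2α = 28.07°
n_0 = (-0.8383, -0.5452)
n_1 = (-0.3858, -0.9226)
n_2 = (+0.9506, -0.3103)
n_3 = (+0.9075, +0.4201)
n_4 = (-0.3944, +0.9189)
n_5 = (-0.9809, -0.1946)
  (0,1): δ = 145.74°  ·
  (0,2): δ = 51.12°  ·
  (0,3): δ = 8.20°  ✓
  (0,4): δ = 80.19°  ·
  (0,5): δ = 158.18°  ·
  (1,2): δ = 85.39°  ·
  (1,3): δ = 42.46°  ·
  (1,4): δ = 45.92°  ·
  (1,5): δ = 123.92°  ·
  (2,3): δ = 137.08°  ·
  (2,4): δ = 48.69°  ·
  (2,5): δ = 29.30°  ·
  (3,4): δ = 91.61°  ·
  (3,5): δ = 13.62°  ✓
  (4,5): δ = 102.01°  ·
antipodal pairs: 2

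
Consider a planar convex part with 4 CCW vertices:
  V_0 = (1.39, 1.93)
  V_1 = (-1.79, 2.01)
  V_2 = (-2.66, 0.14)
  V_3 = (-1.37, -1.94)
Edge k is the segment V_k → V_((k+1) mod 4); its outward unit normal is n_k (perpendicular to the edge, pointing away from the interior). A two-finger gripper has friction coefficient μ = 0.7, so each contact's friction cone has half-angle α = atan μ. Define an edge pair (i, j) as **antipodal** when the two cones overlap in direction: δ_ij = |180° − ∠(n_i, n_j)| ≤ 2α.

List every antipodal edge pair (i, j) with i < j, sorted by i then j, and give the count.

count = 4; pairs: (0,2), (0,3), (1,3), (2,3)

α = atan 0.7 = 34.99°;  2α = 69.98°
n_0 = (+0.0251, +0.9997)
n_1 = (-0.9067, +0.4218)
n_2 = (-0.8498, -0.5271)
n_3 = (+0.8142, -0.5806)
  (0,1): δ = 113.51°  ·
  (0,2): δ = 56.75°  ✓
  (0,3): δ = 55.95°  ✓
  (1,2): δ = 123.24°  ·
  (1,3): δ = 10.55°  ✓
  (2,3): δ = 67.30°  ✓
antipodal pairs: 4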